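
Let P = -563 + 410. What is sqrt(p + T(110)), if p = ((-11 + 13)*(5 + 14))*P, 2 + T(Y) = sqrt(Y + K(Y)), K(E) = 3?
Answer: sqrt(-5816 + sqrt(113)) ≈ 76.193*I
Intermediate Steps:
P = -153
T(Y) = -2 + sqrt(3 + Y) (T(Y) = -2 + sqrt(Y + 3) = -2 + sqrt(3 + Y))
p = -5814 (p = ((-11 + 13)*(5 + 14))*(-153) = (2*19)*(-153) = 38*(-153) = -5814)
sqrt(p + T(110)) = sqrt(-5814 + (-2 + sqrt(3 + 110))) = sqrt(-5814 + (-2 + sqrt(113))) = sqrt(-5816 + sqrt(113))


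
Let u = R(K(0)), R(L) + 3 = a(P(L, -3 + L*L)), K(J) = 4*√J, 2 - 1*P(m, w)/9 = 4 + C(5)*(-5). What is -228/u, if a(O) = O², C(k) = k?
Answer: -38/7141 ≈ -0.0053214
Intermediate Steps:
P(m, w) = 207 (P(m, w) = 18 - 9*(4 + 5*(-5)) = 18 - 9*(4 - 25) = 18 - 9*(-21) = 18 + 189 = 207)
R(L) = 42846 (R(L) = -3 + 207² = -3 + 42849 = 42846)
u = 42846
-228/u = -228/42846 = -228*1/42846 = -38/7141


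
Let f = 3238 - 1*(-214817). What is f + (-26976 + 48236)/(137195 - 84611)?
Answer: 2866556345/13146 ≈ 2.1806e+5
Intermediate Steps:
f = 218055 (f = 3238 + 214817 = 218055)
f + (-26976 + 48236)/(137195 - 84611) = 218055 + (-26976 + 48236)/(137195 - 84611) = 218055 + 21260/52584 = 218055 + 21260*(1/52584) = 218055 + 5315/13146 = 2866556345/13146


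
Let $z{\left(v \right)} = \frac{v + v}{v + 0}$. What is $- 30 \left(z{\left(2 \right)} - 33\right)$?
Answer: $930$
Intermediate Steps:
$z{\left(v \right)} = 2$ ($z{\left(v \right)} = \frac{2 v}{v} = 2$)
$- 30 \left(z{\left(2 \right)} - 33\right) = - 30 \left(2 - 33\right) = \left(-30\right) \left(-31\right) = 930$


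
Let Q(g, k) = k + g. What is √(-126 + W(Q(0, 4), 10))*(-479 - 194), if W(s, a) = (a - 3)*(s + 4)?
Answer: -673*I*√70 ≈ -5630.7*I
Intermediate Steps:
Q(g, k) = g + k
W(s, a) = (-3 + a)*(4 + s)
√(-126 + W(Q(0, 4), 10))*(-479 - 194) = √(-126 + (-12 - 3*(0 + 4) + 4*10 + 10*(0 + 4)))*(-479 - 194) = √(-126 + (-12 - 3*4 + 40 + 10*4))*(-673) = √(-126 + (-12 - 12 + 40 + 40))*(-673) = √(-126 + 56)*(-673) = √(-70)*(-673) = (I*√70)*(-673) = -673*I*√70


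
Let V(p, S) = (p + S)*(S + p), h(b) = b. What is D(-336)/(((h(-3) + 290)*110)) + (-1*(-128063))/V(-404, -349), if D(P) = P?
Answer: 275173849/1278605295 ≈ 0.21521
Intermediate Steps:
V(p, S) = (S + p)² (V(p, S) = (S + p)*(S + p) = (S + p)²)
D(-336)/(((h(-3) + 290)*110)) + (-1*(-128063))/V(-404, -349) = -336*1/(110*(-3 + 290)) + (-1*(-128063))/((-349 - 404)²) = -336/(287*110) + 128063/((-753)²) = -336/31570 + 128063/567009 = -336*1/31570 + 128063*(1/567009) = -24/2255 + 128063/567009 = 275173849/1278605295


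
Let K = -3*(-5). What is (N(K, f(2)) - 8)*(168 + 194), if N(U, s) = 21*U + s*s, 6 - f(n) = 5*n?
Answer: 116926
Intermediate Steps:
f(n) = 6 - 5*n
K = 15
N(U, s) = s**2 + 21*U (N(U, s) = 21*U + s**2 = s**2 + 21*U)
(N(K, f(2)) - 8)*(168 + 194) = (((6 - 5*2)**2 + 21*15) - 8)*(168 + 194) = (((6 - 10)**2 + 315) - 8)*362 = (((-4)**2 + 315) - 8)*362 = ((16 + 315) - 8)*362 = (331 - 8)*362 = 323*362 = 116926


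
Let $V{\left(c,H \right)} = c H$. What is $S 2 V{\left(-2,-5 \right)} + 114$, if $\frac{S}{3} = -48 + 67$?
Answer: $1254$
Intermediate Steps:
$V{\left(c,H \right)} = H c$
$S = 57$ ($S = 3 \left(-48 + 67\right) = 3 \cdot 19 = 57$)
$S 2 V{\left(-2,-5 \right)} + 114 = 57 \cdot 2 \left(\left(-5\right) \left(-2\right)\right) + 114 = 57 \cdot 2 \cdot 10 + 114 = 57 \cdot 20 + 114 = 1140 + 114 = 1254$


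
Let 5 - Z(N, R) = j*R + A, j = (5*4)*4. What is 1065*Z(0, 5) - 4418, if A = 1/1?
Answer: -426158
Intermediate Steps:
j = 80 (j = 20*4 = 80)
A = 1 (A = 1*1 = 1)
Z(N, R) = 4 - 80*R (Z(N, R) = 5 - (80*R + 1) = 5 - (1 + 80*R) = 5 + (-1 - 80*R) = 4 - 80*R)
1065*Z(0, 5) - 4418 = 1065*(4 - 80*5) - 4418 = 1065*(4 - 400) - 4418 = 1065*(-396) - 4418 = -421740 - 4418 = -426158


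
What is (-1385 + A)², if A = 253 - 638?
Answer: 3132900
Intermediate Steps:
A = -385
(-1385 + A)² = (-1385 - 385)² = (-1770)² = 3132900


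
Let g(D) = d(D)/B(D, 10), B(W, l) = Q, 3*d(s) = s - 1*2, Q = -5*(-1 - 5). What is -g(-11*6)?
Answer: 34/45 ≈ 0.75556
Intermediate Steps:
Q = 30 (Q = -5*(-6) = 30)
d(s) = -⅔ + s/3 (d(s) = (s - 1*2)/3 = (s - 2)/3 = (-2 + s)/3 = -⅔ + s/3)
B(W, l) = 30
g(D) = -1/45 + D/90 (g(D) = (-⅔ + D/3)/30 = (-⅔ + D/3)*(1/30) = -1/45 + D/90)
-g(-11*6) = -(-1/45 + (-11*6)/90) = -(-1/45 + (1/90)*(-66)) = -(-1/45 - 11/15) = -1*(-34/45) = 34/45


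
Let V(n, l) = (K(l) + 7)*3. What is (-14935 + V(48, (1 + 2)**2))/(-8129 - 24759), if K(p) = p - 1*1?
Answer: 7445/16444 ≈ 0.45275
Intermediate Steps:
K(p) = -1 + p (K(p) = p - 1 = -1 + p)
V(n, l) = 18 + 3*l (V(n, l) = ((-1 + l) + 7)*3 = (6 + l)*3 = 18 + 3*l)
(-14935 + V(48, (1 + 2)**2))/(-8129 - 24759) = (-14935 + (18 + 3*(1 + 2)**2))/(-8129 - 24759) = (-14935 + (18 + 3*3**2))/(-32888) = (-14935 + (18 + 3*9))*(-1/32888) = (-14935 + (18 + 27))*(-1/32888) = (-14935 + 45)*(-1/32888) = -14890*(-1/32888) = 7445/16444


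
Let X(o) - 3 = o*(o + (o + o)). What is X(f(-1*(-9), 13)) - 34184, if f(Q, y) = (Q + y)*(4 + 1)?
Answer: 2119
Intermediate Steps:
f(Q, y) = 5*Q + 5*y (f(Q, y) = (Q + y)*5 = 5*Q + 5*y)
X(o) = 3 + 3*o**2 (X(o) = 3 + o*(o + (o + o)) = 3 + o*(o + 2*o) = 3 + o*(3*o) = 3 + 3*o**2)
X(f(-1*(-9), 13)) - 34184 = (3 + 3*(5*(-1*(-9)) + 5*13)**2) - 34184 = (3 + 3*(5*9 + 65)**2) - 34184 = (3 + 3*(45 + 65)**2) - 34184 = (3 + 3*110**2) - 34184 = (3 + 3*12100) - 34184 = (3 + 36300) - 34184 = 36303 - 34184 = 2119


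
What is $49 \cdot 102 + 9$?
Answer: $5007$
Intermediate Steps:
$49 \cdot 102 + 9 = 4998 + 9 = 5007$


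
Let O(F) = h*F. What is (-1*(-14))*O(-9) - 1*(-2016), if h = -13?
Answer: 3654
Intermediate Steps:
O(F) = -13*F
(-1*(-14))*O(-9) - 1*(-2016) = (-1*(-14))*(-13*(-9)) - 1*(-2016) = 14*117 + 2016 = 1638 + 2016 = 3654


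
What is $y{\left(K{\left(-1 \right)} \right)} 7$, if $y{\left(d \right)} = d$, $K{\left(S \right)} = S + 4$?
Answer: $21$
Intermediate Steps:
$K{\left(S \right)} = 4 + S$
$y{\left(K{\left(-1 \right)} \right)} 7 = \left(4 - 1\right) 7 = 3 \cdot 7 = 21$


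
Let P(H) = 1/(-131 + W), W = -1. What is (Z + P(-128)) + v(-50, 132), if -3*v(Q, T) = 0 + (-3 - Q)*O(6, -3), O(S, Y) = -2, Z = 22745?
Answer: 3006475/132 ≈ 22776.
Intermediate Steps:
P(H) = -1/132 (P(H) = 1/(-131 - 1) = 1/(-132) = -1/132)
v(Q, T) = -2 - 2*Q/3 (v(Q, T) = -(0 + (-3 - Q)*(-2))/3 = -(0 + (6 + 2*Q))/3 = -(6 + 2*Q)/3 = -2 - 2*Q/3)
(Z + P(-128)) + v(-50, 132) = (22745 - 1/132) + (-2 - ⅔*(-50)) = 3002339/132 + (-2 + 100/3) = 3002339/132 + 94/3 = 3006475/132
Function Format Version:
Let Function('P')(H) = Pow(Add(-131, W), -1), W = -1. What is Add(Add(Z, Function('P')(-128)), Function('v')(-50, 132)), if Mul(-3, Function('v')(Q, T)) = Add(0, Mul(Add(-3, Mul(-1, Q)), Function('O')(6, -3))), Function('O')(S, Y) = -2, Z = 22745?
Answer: Rational(3006475, 132) ≈ 22776.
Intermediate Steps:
Function('P')(H) = Rational(-1, 132) (Function('P')(H) = Pow(Add(-131, -1), -1) = Pow(-132, -1) = Rational(-1, 132))
Function('v')(Q, T) = Add(-2, Mul(Rational(-2, 3), Q)) (Function('v')(Q, T) = Mul(Rational(-1, 3), Add(0, Mul(Add(-3, Mul(-1, Q)), -2))) = Mul(Rational(-1, 3), Add(0, Add(6, Mul(2, Q)))) = Mul(Rational(-1, 3), Add(6, Mul(2, Q))) = Add(-2, Mul(Rational(-2, 3), Q)))
Add(Add(Z, Function('P')(-128)), Function('v')(-50, 132)) = Add(Add(22745, Rational(-1, 132)), Add(-2, Mul(Rational(-2, 3), -50))) = Add(Rational(3002339, 132), Add(-2, Rational(100, 3))) = Add(Rational(3002339, 132), Rational(94, 3)) = Rational(3006475, 132)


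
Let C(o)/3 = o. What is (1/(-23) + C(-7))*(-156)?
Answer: 75504/23 ≈ 3282.8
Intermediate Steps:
C(o) = 3*o
(1/(-23) + C(-7))*(-156) = (1/(-23) + 3*(-7))*(-156) = (-1/23 - 21)*(-156) = -484/23*(-156) = 75504/23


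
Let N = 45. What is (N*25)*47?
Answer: 52875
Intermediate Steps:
(N*25)*47 = (45*25)*47 = 1125*47 = 52875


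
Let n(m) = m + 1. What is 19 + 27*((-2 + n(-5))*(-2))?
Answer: 343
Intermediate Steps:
n(m) = 1 + m
19 + 27*((-2 + n(-5))*(-2)) = 19 + 27*((-2 + (1 - 5))*(-2)) = 19 + 27*((-2 - 4)*(-2)) = 19 + 27*(-6*(-2)) = 19 + 27*12 = 19 + 324 = 343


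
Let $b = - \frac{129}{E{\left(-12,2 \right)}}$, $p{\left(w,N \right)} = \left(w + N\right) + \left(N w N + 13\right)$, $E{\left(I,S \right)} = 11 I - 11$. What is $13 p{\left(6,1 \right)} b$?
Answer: $\frac{3354}{11} \approx 304.91$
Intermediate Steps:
$E{\left(I,S \right)} = -11 + 11 I$
$p{\left(w,N \right)} = 13 + N + w + w N^{2}$ ($p{\left(w,N \right)} = \left(N + w\right) + \left(w N^{2} + 13\right) = \left(N + w\right) + \left(13 + w N^{2}\right) = 13 + N + w + w N^{2}$)
$b = \frac{129}{143}$ ($b = - \frac{129}{-11 + 11 \left(-12\right)} = - \frac{129}{-11 - 132} = - \frac{129}{-143} = \left(-129\right) \left(- \frac{1}{143}\right) = \frac{129}{143} \approx 0.9021$)
$13 p{\left(6,1 \right)} b = 13 \left(13 + 1 + 6 + 6 \cdot 1^{2}\right) \frac{129}{143} = 13 \left(13 + 1 + 6 + 6 \cdot 1\right) \frac{129}{143} = 13 \left(13 + 1 + 6 + 6\right) \frac{129}{143} = 13 \cdot 26 \cdot \frac{129}{143} = 338 \cdot \frac{129}{143} = \frac{3354}{11}$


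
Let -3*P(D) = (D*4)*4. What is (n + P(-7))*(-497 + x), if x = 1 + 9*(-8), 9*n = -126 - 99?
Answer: -21016/3 ≈ -7005.3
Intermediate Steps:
n = -25 (n = (-126 - 99)/9 = (⅑)*(-225) = -25)
P(D) = -16*D/3 (P(D) = -D*4*4/3 = -4*D*4/3 = -16*D/3)
x = -71 (x = 1 - 72 = -71)
(n + P(-7))*(-497 + x) = (-25 - 16/3*(-7))*(-497 - 71) = (-25 + 112/3)*(-568) = (37/3)*(-568) = -21016/3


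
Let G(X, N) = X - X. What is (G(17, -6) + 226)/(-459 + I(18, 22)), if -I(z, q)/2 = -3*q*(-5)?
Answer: -226/1119 ≈ -0.20197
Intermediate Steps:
I(z, q) = -30*q (I(z, q) = -2*(-3*q)*(-5) = -30*q)
G(X, N) = 0
(G(17, -6) + 226)/(-459 + I(18, 22)) = (0 + 226)/(-459 - 30*22) = 226/(-459 - 660) = 226/(-1119) = 226*(-1/1119) = -226/1119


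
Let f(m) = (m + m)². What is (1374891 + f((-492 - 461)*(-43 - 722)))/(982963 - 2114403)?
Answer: -2126027822991/1131440 ≈ -1.8790e+6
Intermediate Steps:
f(m) = 4*m² (f(m) = (2*m)² = 4*m²)
(1374891 + f((-492 - 461)*(-43 - 722)))/(982963 - 2114403) = (1374891 + 4*((-492 - 461)*(-43 - 722))²)/(982963 - 2114403) = (1374891 + 4*(-953*(-765))²)/(-1131440) = (1374891 + 4*729045²)*(-1/1131440) = (1374891 + 4*531506612025)*(-1/1131440) = (1374891 + 2126026448100)*(-1/1131440) = 2126027822991*(-1/1131440) = -2126027822991/1131440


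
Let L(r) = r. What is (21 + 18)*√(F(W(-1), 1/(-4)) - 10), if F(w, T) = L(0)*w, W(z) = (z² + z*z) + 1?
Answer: 39*I*√10 ≈ 123.33*I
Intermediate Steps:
W(z) = 1 + 2*z² (W(z) = (z² + z²) + 1 = 2*z² + 1 = 1 + 2*z²)
F(w, T) = 0 (F(w, T) = 0*w = 0)
(21 + 18)*√(F(W(-1), 1/(-4)) - 10) = (21 + 18)*√(0 - 10) = 39*√(-10) = 39*(I*√10) = 39*I*√10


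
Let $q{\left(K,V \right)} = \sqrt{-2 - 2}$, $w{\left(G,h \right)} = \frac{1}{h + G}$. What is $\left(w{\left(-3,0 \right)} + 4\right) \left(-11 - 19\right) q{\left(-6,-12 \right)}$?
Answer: $- 220 i \approx - 220.0 i$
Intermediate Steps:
$w{\left(G,h \right)} = \frac{1}{G + h}$
$q{\left(K,V \right)} = 2 i$ ($q{\left(K,V \right)} = \sqrt{-4} = 2 i$)
$\left(w{\left(-3,0 \right)} + 4\right) \left(-11 - 19\right) q{\left(-6,-12 \right)} = \left(\frac{1}{-3 + 0} + 4\right) \left(-11 - 19\right) 2 i = \left(\frac{1}{-3} + 4\right) \left(-30\right) 2 i = \left(- \frac{1}{3} + 4\right) \left(-30\right) 2 i = \frac{11}{3} \left(-30\right) 2 i = - 110 \cdot 2 i = - 220 i$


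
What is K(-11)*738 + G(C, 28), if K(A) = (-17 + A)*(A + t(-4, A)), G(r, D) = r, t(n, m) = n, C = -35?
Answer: 309925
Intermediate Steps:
K(A) = (-17 + A)*(-4 + A) (K(A) = (-17 + A)*(A - 4) = (-17 + A)*(-4 + A))
K(-11)*738 + G(C, 28) = (68 + (-11)² - 21*(-11))*738 - 35 = (68 + 121 + 231)*738 - 35 = 420*738 - 35 = 309960 - 35 = 309925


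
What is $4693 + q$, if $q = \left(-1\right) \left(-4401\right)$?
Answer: $9094$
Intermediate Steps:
$q = 4401$
$4693 + q = 4693 + 4401 = 9094$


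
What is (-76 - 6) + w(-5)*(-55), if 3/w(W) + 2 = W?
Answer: -409/7 ≈ -58.429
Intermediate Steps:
w(W) = 3/(-2 + W)
(-76 - 6) + w(-5)*(-55) = (-76 - 6) + (3/(-2 - 5))*(-55) = -82 + (3/(-7))*(-55) = -82 + (3*(-1/7))*(-55) = -82 - 3/7*(-55) = -82 + 165/7 = -409/7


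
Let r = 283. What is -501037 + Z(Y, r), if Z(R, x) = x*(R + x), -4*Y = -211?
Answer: -1624079/4 ≈ -4.0602e+5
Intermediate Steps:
Y = 211/4 (Y = -1/4*(-211) = 211/4 ≈ 52.750)
-501037 + Z(Y, r) = -501037 + 283*(211/4 + 283) = -501037 + 283*(1343/4) = -501037 + 380069/4 = -1624079/4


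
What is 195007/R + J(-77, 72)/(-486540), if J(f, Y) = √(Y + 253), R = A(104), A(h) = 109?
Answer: 195007/109 - √13/97308 ≈ 1789.1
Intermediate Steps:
R = 109
J(f, Y) = √(253 + Y)
195007/R + J(-77, 72)/(-486540) = 195007/109 + √(253 + 72)/(-486540) = 195007*(1/109) + √325*(-1/486540) = 195007/109 + (5*√13)*(-1/486540) = 195007/109 - √13/97308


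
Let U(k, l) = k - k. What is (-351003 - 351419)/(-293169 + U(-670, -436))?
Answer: 702422/293169 ≈ 2.3960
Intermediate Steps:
U(k, l) = 0
(-351003 - 351419)/(-293169 + U(-670, -436)) = (-351003 - 351419)/(-293169 + 0) = -702422/(-293169) = -702422*(-1/293169) = 702422/293169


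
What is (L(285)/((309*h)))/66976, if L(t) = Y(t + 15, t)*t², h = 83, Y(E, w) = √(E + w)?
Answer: 81225*√65/572577824 ≈ 0.0011437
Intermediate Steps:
L(t) = t²*√(15 + 2*t) (L(t) = √((t + 15) + t)*t² = √((15 + t) + t)*t² = √(15 + 2*t)*t² = t²*√(15 + 2*t))
(L(285)/((309*h)))/66976 = ((285²*√(15 + 2*285))/((309*83)))/66976 = ((81225*√(15 + 570))/25647)*(1/66976) = ((81225*√585)*(1/25647))*(1/66976) = ((81225*(3*√65))*(1/25647))*(1/66976) = ((243675*√65)*(1/25647))*(1/66976) = (81225*√65/8549)*(1/66976) = 81225*√65/572577824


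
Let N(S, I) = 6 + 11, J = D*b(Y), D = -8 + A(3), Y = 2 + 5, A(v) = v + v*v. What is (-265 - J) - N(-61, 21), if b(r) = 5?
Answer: -302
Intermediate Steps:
A(v) = v + v²
Y = 7
D = 4 (D = -8 + 3*(1 + 3) = -8 + 3*4 = -8 + 12 = 4)
J = 20 (J = 4*5 = 20)
N(S, I) = 17
(-265 - J) - N(-61, 21) = (-265 - 1*20) - 1*17 = (-265 - 20) - 17 = -285 - 17 = -302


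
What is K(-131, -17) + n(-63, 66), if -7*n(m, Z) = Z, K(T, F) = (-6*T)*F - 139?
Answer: -94573/7 ≈ -13510.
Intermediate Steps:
K(T, F) = -139 - 6*F*T (K(T, F) = -6*F*T - 139 = -139 - 6*F*T)
n(m, Z) = -Z/7
K(-131, -17) + n(-63, 66) = (-139 - 6*(-17)*(-131)) - ⅐*66 = (-139 - 13362) - 66/7 = -13501 - 66/7 = -94573/7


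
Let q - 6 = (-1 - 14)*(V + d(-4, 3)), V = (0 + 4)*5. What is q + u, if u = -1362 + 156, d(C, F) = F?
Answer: -1545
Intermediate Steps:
V = 20 (V = 4*5 = 20)
u = -1206
q = -339 (q = 6 + (-1 - 14)*(20 + 3) = 6 - 15*23 = 6 - 345 = -339)
q + u = -339 - 1206 = -1545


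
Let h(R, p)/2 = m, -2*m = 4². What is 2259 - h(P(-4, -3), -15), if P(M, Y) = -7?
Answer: 2275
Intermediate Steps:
m = -8 (m = -½*4² = -½*16 = -8)
h(R, p) = -16 (h(R, p) = 2*(-8) = -16)
2259 - h(P(-4, -3), -15) = 2259 - 1*(-16) = 2259 + 16 = 2275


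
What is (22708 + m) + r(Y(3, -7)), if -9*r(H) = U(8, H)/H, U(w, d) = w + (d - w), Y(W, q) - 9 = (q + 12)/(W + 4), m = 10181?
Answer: 296000/9 ≈ 32889.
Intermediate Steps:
Y(W, q) = 9 + (12 + q)/(4 + W) (Y(W, q) = 9 + (q + 12)/(W + 4) = 9 + (12 + q)/(4 + W))
U(w, d) = d
r(H) = -⅑ (r(H) = -H/(9*H) = -⅑*1 = -⅑)
(22708 + m) + r(Y(3, -7)) = (22708 + 10181) - ⅑ = 32889 - ⅑ = 296000/9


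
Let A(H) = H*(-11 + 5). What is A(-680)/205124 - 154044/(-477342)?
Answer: 465912178/1359920839 ≈ 0.34260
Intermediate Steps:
A(H) = -6*H (A(H) = H*(-6) = -6*H)
A(-680)/205124 - 154044/(-477342) = -6*(-680)/205124 - 154044/(-477342) = 4080*(1/205124) - 154044*(-1/477342) = 1020/51281 + 8558/26519 = 465912178/1359920839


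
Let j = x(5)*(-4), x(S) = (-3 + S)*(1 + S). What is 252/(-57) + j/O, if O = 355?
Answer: -30732/6745 ≈ -4.5563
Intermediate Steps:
x(S) = (1 + S)*(-3 + S)
j = -48 (j = (-3 + 5² - 2*5)*(-4) = (-3 + 25 - 10)*(-4) = 12*(-4) = -48)
252/(-57) + j/O = 252/(-57) - 48/355 = 252*(-1/57) - 48*1/355 = -84/19 - 48/355 = -30732/6745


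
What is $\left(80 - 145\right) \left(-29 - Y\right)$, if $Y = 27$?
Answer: $3640$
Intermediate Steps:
$\left(80 - 145\right) \left(-29 - Y\right) = \left(80 - 145\right) \left(-29 - 27\right) = - 65 \left(-29 - 27\right) = \left(-65\right) \left(-56\right) = 3640$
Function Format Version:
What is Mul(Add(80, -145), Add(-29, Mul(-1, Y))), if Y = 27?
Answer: 3640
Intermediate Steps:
Mul(Add(80, -145), Add(-29, Mul(-1, Y))) = Mul(Add(80, -145), Add(-29, Mul(-1, 27))) = Mul(-65, Add(-29, -27)) = Mul(-65, -56) = 3640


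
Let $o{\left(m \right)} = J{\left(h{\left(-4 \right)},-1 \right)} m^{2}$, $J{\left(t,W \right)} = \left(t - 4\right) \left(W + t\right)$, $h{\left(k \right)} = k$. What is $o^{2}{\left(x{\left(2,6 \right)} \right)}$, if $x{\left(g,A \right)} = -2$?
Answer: $25600$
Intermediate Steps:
$J{\left(t,W \right)} = \left(-4 + t\right) \left(W + t\right)$
$o{\left(m \right)} = 40 m^{2}$ ($o{\left(m \right)} = \left(\left(-4\right)^{2} - -4 - -16 - -4\right) m^{2} = \left(16 + 4 + 16 + 4\right) m^{2} = 40 m^{2}$)
$o^{2}{\left(x{\left(2,6 \right)} \right)} = \left(40 \left(-2\right)^{2}\right)^{2} = \left(40 \cdot 4\right)^{2} = 160^{2} = 25600$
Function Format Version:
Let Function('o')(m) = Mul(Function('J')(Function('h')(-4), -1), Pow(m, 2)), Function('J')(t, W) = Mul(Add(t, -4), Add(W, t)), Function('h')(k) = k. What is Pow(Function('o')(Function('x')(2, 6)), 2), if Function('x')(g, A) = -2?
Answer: 25600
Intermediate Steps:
Function('J')(t, W) = Mul(Add(-4, t), Add(W, t))
Function('o')(m) = Mul(40, Pow(m, 2)) (Function('o')(m) = Mul(Add(Pow(-4, 2), Mul(-4, -1), Mul(-4, -4), Mul(-1, -4)), Pow(m, 2)) = Mul(Add(16, 4, 16, 4), Pow(m, 2)) = Mul(40, Pow(m, 2)))
Pow(Function('o')(Function('x')(2, 6)), 2) = Pow(Mul(40, Pow(-2, 2)), 2) = Pow(Mul(40, 4), 2) = Pow(160, 2) = 25600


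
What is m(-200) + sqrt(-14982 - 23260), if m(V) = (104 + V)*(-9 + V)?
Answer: 20064 + I*sqrt(38242) ≈ 20064.0 + 195.56*I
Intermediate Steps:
m(V) = (-9 + V)*(104 + V)
m(-200) + sqrt(-14982 - 23260) = (-936 + (-200)**2 + 95*(-200)) + sqrt(-14982 - 23260) = (-936 + 40000 - 19000) + sqrt(-38242) = 20064 + I*sqrt(38242)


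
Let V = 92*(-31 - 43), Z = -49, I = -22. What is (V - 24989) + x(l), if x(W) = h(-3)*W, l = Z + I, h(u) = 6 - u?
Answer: -32436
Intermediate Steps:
l = -71 (l = -49 - 22 = -71)
x(W) = 9*W (x(W) = (6 - 1*(-3))*W = (6 + 3)*W = 9*W)
V = -6808 (V = 92*(-74) = -6808)
(V - 24989) + x(l) = (-6808 - 24989) + 9*(-71) = -31797 - 639 = -32436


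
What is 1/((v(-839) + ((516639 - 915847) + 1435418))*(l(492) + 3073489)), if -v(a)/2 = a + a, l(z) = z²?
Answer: 1/3446736169998 ≈ 2.9013e-13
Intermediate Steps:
v(a) = -4*a (v(a) = -2*(a + a) = -4*a)
1/((v(-839) + ((516639 - 915847) + 1435418))*(l(492) + 3073489)) = 1/((-4*(-839) + ((516639 - 915847) + 1435418))*(492² + 3073489)) = 1/((3356 + (-399208 + 1435418))*(242064 + 3073489)) = 1/((3356 + 1036210)*3315553) = 1/(1039566*3315553) = 1/3446736169998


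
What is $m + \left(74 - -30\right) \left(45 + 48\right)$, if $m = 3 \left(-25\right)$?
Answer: $9597$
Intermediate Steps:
$m = -75$
$m + \left(74 - -30\right) \left(45 + 48\right) = -75 + \left(74 - -30\right) \left(45 + 48\right) = -75 + \left(74 + 30\right) 93 = -75 + 104 \cdot 93 = -75 + 9672 = 9597$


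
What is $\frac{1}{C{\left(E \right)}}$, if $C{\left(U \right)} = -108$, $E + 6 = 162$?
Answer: $- \frac{1}{108} \approx -0.0092593$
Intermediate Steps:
$E = 156$ ($E = -6 + 162 = 156$)
$\frac{1}{C{\left(E \right)}} = \frac{1}{-108} = - \frac{1}{108}$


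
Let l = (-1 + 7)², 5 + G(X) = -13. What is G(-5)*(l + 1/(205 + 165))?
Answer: -119889/185 ≈ -648.05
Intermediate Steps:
G(X) = -18 (G(X) = -5 - 13 = -18)
l = 36 (l = 6² = 36)
G(-5)*(l + 1/(205 + 165)) = -18*(36 + 1/(205 + 165)) = -18*(36 + 1/370) = -18*13321/370 = -119889/185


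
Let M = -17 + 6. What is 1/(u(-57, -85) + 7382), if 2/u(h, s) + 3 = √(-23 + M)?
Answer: 79355/585787538 + I*√34/1171575076 ≈ 0.00013547 + 4.977e-9*I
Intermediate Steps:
M = -11
u(h, s) = 2/(-3 + I*√34) (u(h, s) = 2/(-3 + √(-23 - 11)) = 2/(-3 + √(-34)) = 2/(-3 + I*√34))
1/(u(-57, -85) + 7382) = 1/((-6/43 - 2*I*√34/43) + 7382) = 1/(317420/43 - 2*I*√34/43)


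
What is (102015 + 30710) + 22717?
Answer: 155442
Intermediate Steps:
(102015 + 30710) + 22717 = 132725 + 22717 = 155442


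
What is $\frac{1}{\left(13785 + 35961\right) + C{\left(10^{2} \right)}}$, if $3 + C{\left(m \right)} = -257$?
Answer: $\frac{1}{49486} \approx 2.0208 \cdot 10^{-5}$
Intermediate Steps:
$C{\left(m \right)} = -260$ ($C{\left(m \right)} = -3 - 257 = -260$)
$\frac{1}{\left(13785 + 35961\right) + C{\left(10^{2} \right)}} = \frac{1}{\left(13785 + 35961\right) - 260} = \frac{1}{49746 - 260} = \frac{1}{49486}$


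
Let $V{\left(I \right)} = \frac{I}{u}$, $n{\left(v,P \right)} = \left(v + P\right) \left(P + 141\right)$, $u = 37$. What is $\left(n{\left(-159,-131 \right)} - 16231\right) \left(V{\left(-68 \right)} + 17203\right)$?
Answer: $- \frac{12175791033}{37} \approx -3.2908 \cdot 10^{8}$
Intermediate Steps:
$n{\left(v,P \right)} = \left(141 + P\right) \left(P + v\right)$ ($n{\left(v,P \right)} = \left(P + v\right) \left(141 + P\right) = \left(141 + P\right) \left(P + v\right)$)
$V{\left(I \right)} = \frac{I}{37}$
$\left(n{\left(-159,-131 \right)} - 16231\right) \left(V{\left(-68 \right)} + 17203\right) = \left(\left(\left(-131\right)^{2} + 141 \left(-131\right) + 141 \left(-159\right) - -20829\right) - 16231\right) \left(\frac{1}{37} \left(-68\right) + 17203\right) = \left(\left(17161 - 18471 - 22419 + 20829\right) - 16231\right) \left(- \frac{68}{37} + 17203\right) = \left(-2900 - 16231\right) \frac{636443}{37} = \left(-19131\right) \frac{636443}{37} = - \frac{12175791033}{37}$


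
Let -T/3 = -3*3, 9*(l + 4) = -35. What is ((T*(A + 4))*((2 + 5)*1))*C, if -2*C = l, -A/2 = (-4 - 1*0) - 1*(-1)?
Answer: 7455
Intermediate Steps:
l = -71/9 (l = -4 + (1/9)*(-35) = -4 - 35/9 = -71/9 ≈ -7.8889)
A = 6 (A = -2*((-4 - 1*0) - 1*(-1)) = -2*((-4 + 0) + 1) = -2*(-4 + 1) = -2*(-3) = 6)
C = 71/18 (C = -1/2*(-71/9) = 71/18 ≈ 3.9444)
T = 27 (T = -(-9)*3 = -3*(-9) = 27)
((T*(A + 4))*((2 + 5)*1))*C = ((27*(6 + 4))*((2 + 5)*1))*(71/18) = ((27*10)*(7*1))*(71/18) = (270*7)*(71/18) = 1890*(71/18) = 7455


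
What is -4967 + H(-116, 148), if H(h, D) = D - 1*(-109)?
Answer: -4710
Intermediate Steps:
H(h, D) = 109 + D (H(h, D) = D + 109 = 109 + D)
-4967 + H(-116, 148) = -4967 + (109 + 148) = -4967 + 257 = -4710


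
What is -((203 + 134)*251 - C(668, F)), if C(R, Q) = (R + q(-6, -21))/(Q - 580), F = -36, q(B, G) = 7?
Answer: -52106267/616 ≈ -84588.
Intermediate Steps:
C(R, Q) = (7 + R)/(-580 + Q) (C(R, Q) = (R + 7)/(Q - 580) = (7 + R)/(-580 + Q))
-((203 + 134)*251 - C(668, F)) = -((203 + 134)*251 - (7 + 668)/(-580 - 36)) = -(337*251 - 675/(-616)) = -(84587 - (-1)*675/616) = -(84587 - 1*(-675/616)) = -(84587 + 675/616) = -1*52106267/616 = -52106267/616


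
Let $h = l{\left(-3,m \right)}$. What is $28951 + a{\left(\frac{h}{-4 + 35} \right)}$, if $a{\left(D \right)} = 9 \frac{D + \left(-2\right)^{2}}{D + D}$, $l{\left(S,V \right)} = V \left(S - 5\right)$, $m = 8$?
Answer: $\frac{926297}{32} \approx 28947.0$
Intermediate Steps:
$l{\left(S,V \right)} = V \left(-5 + S\right)$
$h = -64$ ($h = 8 \left(-5 - 3\right) = 8 \left(-8\right) = -64$)
$a{\left(D \right)} = \frac{9 \left(4 + D\right)}{2 D}$ ($a{\left(D \right)} = 9 \frac{D + 4}{2 D} = 9 \left(4 + D\right) \frac{1}{2 D} = 9 \frac{4 + D}{2 D} = \frac{9 \left(4 + D\right)}{2 D}$)
$28951 + a{\left(\frac{h}{-4 + 35} \right)} = 28951 + \left(\frac{9}{2} + \frac{18}{\left(-64\right) \frac{1}{-4 + 35}}\right) = 28951 + \left(\frac{9}{2} + \frac{18}{\left(-64\right) \frac{1}{31}}\right) = 28951 + \left(\frac{9}{2} + \frac{18}{- \frac{64}{31}}\right) = 28951 + \left(\frac{9}{2} + 18 \left(- \frac{31}{64}\right)\right) = 28951 + \left(\frac{9}{2} - \frac{279}{32}\right) = 28951 - \frac{135}{32} = \frac{926297}{32}$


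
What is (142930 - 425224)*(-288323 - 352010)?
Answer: 180762163902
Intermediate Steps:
(142930 - 425224)*(-288323 - 352010) = -282294*(-640333) = 180762163902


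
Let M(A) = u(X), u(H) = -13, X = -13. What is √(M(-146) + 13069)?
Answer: 16*√51 ≈ 114.26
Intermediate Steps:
M(A) = -13
√(M(-146) + 13069) = √(-13 + 13069) = √13056 = 16*√51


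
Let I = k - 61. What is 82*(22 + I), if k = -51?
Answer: -7380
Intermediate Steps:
I = -112 (I = -51 - 61 = -112)
82*(22 + I) = 82*(22 - 112) = 82*(-90) = -7380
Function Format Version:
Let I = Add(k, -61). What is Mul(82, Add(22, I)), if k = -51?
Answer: -7380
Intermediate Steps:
I = -112 (I = Add(-51, -61) = -112)
Mul(82, Add(22, I)) = Mul(82, Add(22, -112)) = Mul(82, -90) = -7380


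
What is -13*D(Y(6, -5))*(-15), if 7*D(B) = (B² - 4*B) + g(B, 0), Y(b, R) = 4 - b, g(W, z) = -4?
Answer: 1560/7 ≈ 222.86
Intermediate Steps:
D(B) = -4/7 - 4*B/7 + B²/7 (D(B) = ((B² - 4*B) - 4)/7 = (-4 + B² - 4*B)/7 = -4/7 - 4*B/7 + B²/7)
-13*D(Y(6, -5))*(-15) = -13*(-4/7 - 4*(4 - 1*6)/7 + (4 - 1*6)²/7)*(-15) = -13*(-4/7 - 4*(4 - 6)/7 + (4 - 6)²/7)*(-15) = -13*(-4/7 - 4/7*(-2) + (⅐)*(-2)²)*(-15) = -13*(-4/7 + 8/7 + (⅐)*4)*(-15) = -13*(-4/7 + 8/7 + 4/7)*(-15) = -13*8/7*(-15) = -104/7*(-15) = 1560/7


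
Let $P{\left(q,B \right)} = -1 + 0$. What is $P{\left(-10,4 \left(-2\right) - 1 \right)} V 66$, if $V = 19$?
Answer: $-1254$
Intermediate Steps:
$P{\left(q,B \right)} = -1$
$P{\left(-10,4 \left(-2\right) - 1 \right)} V 66 = \left(-1\right) 19 \cdot 66 = \left(-19\right) 66 = -1254$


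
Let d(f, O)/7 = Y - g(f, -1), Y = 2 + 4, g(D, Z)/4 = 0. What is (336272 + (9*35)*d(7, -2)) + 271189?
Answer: 620691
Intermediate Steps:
g(D, Z) = 0 (g(D, Z) = 4*0 = 0)
Y = 6
d(f, O) = 42 (d(f, O) = 7*(6 - 1*0) = 7*(6 + 0) = 7*6 = 42)
(336272 + (9*35)*d(7, -2)) + 271189 = (336272 + (9*35)*42) + 271189 = (336272 + 315*42) + 271189 = (336272 + 13230) + 271189 = 349502 + 271189 = 620691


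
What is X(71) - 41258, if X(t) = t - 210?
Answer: -41397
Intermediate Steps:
X(t) = -210 + t
X(71) - 41258 = (-210 + 71) - 41258 = -139 - 41258 = -41397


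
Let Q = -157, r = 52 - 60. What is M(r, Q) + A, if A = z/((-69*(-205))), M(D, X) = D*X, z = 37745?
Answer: 3560773/2829 ≈ 1258.7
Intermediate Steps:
r = -8
A = 7549/2829 (A = 37745/((-69*(-205))) = 37745/14145 = 37745*(1/14145) = 7549/2829 ≈ 2.6684)
M(r, Q) + A = -8*(-157) + 7549/2829 = 1256 + 7549/2829 = 3560773/2829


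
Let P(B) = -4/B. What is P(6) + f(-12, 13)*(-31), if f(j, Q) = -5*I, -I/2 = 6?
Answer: -5582/3 ≈ -1860.7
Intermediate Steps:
I = -12 (I = -2*6 = -12)
f(j, Q) = 60 (f(j, Q) = -5*(-12) = 60)
P(6) + f(-12, 13)*(-31) = -4/6 + 60*(-31) = -4*⅙ - 1860 = -⅔ - 1860 = -5582/3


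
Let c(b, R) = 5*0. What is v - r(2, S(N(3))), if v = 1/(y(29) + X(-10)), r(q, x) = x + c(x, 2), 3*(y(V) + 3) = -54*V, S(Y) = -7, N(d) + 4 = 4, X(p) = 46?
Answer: 3352/479 ≈ 6.9979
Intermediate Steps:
N(d) = 0 (N(d) = -4 + 4 = 0)
c(b, R) = 0
y(V) = -3 - 18*V (y(V) = -3 + (-54*V)/3 = -3 - 18*V)
r(q, x) = x (r(q, x) = x + 0 = x)
v = -1/479 (v = 1/((-3 - 18*29) + 46) = 1/((-3 - 522) + 46) = 1/(-525 + 46) = 1/(-479) = -1/479 ≈ -0.0020877)
v - r(2, S(N(3))) = -1/479 - 1*(-7) = -1/479 + 7 = 3352/479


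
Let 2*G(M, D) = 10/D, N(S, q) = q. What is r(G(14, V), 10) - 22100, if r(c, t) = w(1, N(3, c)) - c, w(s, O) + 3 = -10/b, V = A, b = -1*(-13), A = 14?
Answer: -4022951/182 ≈ -22104.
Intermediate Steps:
b = 13
V = 14
w(s, O) = -49/13 (w(s, O) = -3 - 10/13 = -49/13)
G(M, D) = 5/D (G(M, D) = (10/D)/2 = 5/D)
r(c, t) = -49/13 - c
r(G(14, V), 10) - 22100 = (-49/13 - 5/14) - 22100 = -751/182 - 22100 = -4022951/182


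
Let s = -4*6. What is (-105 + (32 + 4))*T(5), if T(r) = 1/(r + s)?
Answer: 69/19 ≈ 3.6316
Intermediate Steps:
s = -24
T(r) = 1/(-24 + r) (T(r) = 1/(r - 24) = 1/(-24 + r))
(-105 + (32 + 4))*T(5) = (-105 + (32 + 4))/(-24 + 5) = (-105 + 36)/(-19) = -69*(-1/19) = 69/19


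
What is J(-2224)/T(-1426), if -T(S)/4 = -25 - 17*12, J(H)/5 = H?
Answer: -2780/229 ≈ -12.140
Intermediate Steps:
J(H) = 5*H
T(S) = 916 (T(S) = -4*(-25 - 17*12) = -4*(-25 - 204) = -4*(-229) = 916)
J(-2224)/T(-1426) = (5*(-2224))/916 = -11120*1/916 = -2780/229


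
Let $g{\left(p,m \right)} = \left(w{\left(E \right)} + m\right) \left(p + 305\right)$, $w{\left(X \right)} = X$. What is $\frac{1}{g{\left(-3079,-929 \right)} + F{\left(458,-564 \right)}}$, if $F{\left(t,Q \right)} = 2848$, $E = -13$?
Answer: $\frac{1}{2615956} \approx 3.8227 \cdot 10^{-7}$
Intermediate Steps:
$g{\left(p,m \right)} = \left(-13 + m\right) \left(305 + p\right)$ ($g{\left(p,m \right)} = \left(-13 + m\right) \left(p + 305\right) = \left(-13 + m\right) \left(305 + p\right)$)
$\frac{1}{g{\left(-3079,-929 \right)} + F{\left(458,-564 \right)}} = \frac{1}{\left(-3965 - -40027 + 305 \left(-929\right) - -2860391\right) + 2848} = \frac{1}{\left(-3965 + 40027 - 283345 + 2860391\right) + 2848} = \frac{1}{2613108 + 2848} = \frac{1}{2615956}$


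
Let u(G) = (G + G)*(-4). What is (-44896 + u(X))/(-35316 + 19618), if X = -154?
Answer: 21832/7849 ≈ 2.7815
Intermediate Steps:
u(G) = -8*G (u(G) = (2*G)*(-4) = -8*G)
(-44896 + u(X))/(-35316 + 19618) = (-44896 - 8*(-154))/(-35316 + 19618) = (-44896 + 1232)/(-15698) = -43664*(-1/15698) = 21832/7849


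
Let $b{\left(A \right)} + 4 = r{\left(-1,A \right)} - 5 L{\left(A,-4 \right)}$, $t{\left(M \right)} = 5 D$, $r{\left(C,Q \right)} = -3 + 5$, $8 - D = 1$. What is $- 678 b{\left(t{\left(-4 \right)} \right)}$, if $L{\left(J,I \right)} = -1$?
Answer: $-2034$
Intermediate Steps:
$D = 7$ ($D = 8 - 1 = 7$)
$r{\left(C,Q \right)} = 2$
$t{\left(M \right)} = 35$ ($t{\left(M \right)} = 5 \cdot 7 = 35$)
$b{\left(A \right)} = 3$ ($b{\left(A \right)} = -4 + \left(2 - -5\right) = -4 + \left(2 + 5\right) = -4 + 7 = 3$)
$- 678 b{\left(t{\left(-4 \right)} \right)} = \left(-678\right) 3 = -2034$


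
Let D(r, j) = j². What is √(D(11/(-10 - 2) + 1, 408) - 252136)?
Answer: 2*I*√21418 ≈ 292.7*I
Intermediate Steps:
√(D(11/(-10 - 2) + 1, 408) - 252136) = √(408² - 252136) = √(166464 - 252136) = √(-85672) = 2*I*√21418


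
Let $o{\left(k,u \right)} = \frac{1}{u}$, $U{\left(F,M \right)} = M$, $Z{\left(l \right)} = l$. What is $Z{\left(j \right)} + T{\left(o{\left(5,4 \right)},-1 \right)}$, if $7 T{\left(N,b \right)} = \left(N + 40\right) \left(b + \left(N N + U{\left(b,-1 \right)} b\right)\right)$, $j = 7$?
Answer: $\frac{471}{64} \approx 7.3594$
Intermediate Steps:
$T{\left(N,b \right)} = \frac{N^{2} \left(40 + N\right)}{7}$ ($T{\left(N,b \right)} = \frac{\left(N + 40\right) \left(b + \left(N N - b\right)\right)}{7} = \frac{\left(40 + N\right) \left(b + \left(N^{2} - b\right)\right)}{7} = \frac{\left(40 + N\right) N^{2}}{7} = \frac{N^{2} \left(40 + N\right)}{7}$)
$Z{\left(j \right)} + T{\left(o{\left(5,4 \right)},-1 \right)} = 7 + \frac{\left(\frac{1}{4}\right)^{2} \left(40 + \frac{1}{4}\right)}{7} = 7 + \frac{40 + \frac{1}{4}}{7 \cdot 16} = 7 + \frac{1}{7} \cdot \frac{1}{16} \cdot \frac{161}{4} = 7 + \frac{23}{64} = \frac{471}{64}$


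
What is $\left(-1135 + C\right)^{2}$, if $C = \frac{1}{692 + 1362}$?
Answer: $\frac{5434908401521}{4218916} \approx 1.2882 \cdot 10^{6}$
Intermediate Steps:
$C = \frac{1}{2054} \approx 0.00048685$
$\left(-1135 + C\right)^{2} = \left(-1135 + \frac{1}{2054}\right)^{2} = \left(- \frac{2331289}{2054}\right)^{2} = \frac{5434908401521}{4218916}$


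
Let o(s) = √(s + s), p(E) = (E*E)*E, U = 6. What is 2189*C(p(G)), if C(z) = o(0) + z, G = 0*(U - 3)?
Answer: 0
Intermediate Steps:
G = 0 (G = 0*(6 - 3) = 0*3 = 0)
p(E) = E³ (p(E) = E²*E = E³)
o(s) = √2*√s (o(s) = √(2*s) = √2*√s)
C(z) = z (C(z) = √2*√0 + z = √2*0 + z = 0 + z = z)
2189*C(p(G)) = 2189*0³ = 2189*0 = 0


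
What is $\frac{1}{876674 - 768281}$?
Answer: $\frac{1}{108393} \approx 9.2257 \cdot 10^{-6}$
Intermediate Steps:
$\frac{1}{876674 - 768281} = \frac{1}{108393}$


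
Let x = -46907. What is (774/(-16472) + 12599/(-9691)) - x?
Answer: 3743778254151/79815076 ≈ 46906.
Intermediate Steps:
(774/(-16472) + 12599/(-9691)) - x = (774/(-16472) + 12599/(-9691)) - 1*(-46907) = (774*(-1/16472) + 12599*(-1/9691)) + 46907 = (-387/8236 - 12599/9691) + 46907 = -107515781/79815076 + 46907 = 3743778254151/79815076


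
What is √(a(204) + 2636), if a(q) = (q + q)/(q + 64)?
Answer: √11839838/67 ≈ 51.357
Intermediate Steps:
a(q) = 2*q/(64 + q) (a(q) = (2*q)/(64 + q) = 2*q/(64 + q))
√(a(204) + 2636) = √(2*204/(64 + 204) + 2636) = √(2*204/268 + 2636) = √(2*204*(1/268) + 2636) = √(102/67 + 2636) = √(176714/67) = √11839838/67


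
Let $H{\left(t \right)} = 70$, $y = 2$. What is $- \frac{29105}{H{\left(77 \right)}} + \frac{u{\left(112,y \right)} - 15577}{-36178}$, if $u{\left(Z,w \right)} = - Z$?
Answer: $- \frac{52593123}{126623} \approx -415.35$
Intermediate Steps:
$- \frac{29105}{H{\left(77 \right)}} + \frac{u{\left(112,y \right)} - 15577}{-36178} = - \frac{29105}{70} + \frac{\left(-1\right) 112 - 15577}{-36178} = \left(-29105\right) \frac{1}{70} + \left(-112 - 15577\right) \left(- \frac{1}{36178}\right) = - \frac{5821}{14} - - \frac{15689}{36178} = - \frac{5821}{14} + \frac{15689}{36178} = - \frac{52593123}{126623}$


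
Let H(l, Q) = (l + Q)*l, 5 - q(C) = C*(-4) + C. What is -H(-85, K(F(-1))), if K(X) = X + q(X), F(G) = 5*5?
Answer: 1700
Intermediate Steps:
F(G) = 25
q(C) = 5 + 3*C (q(C) = 5 - (C*(-4) + C) = 5 - (-4*C + C) = 5 - (-3)*C = 5 + 3*C)
K(X) = 5 + 4*X (K(X) = X + (5 + 3*X) = 5 + 4*X)
H(l, Q) = l*(Q + l) (H(l, Q) = (Q + l)*l = l*(Q + l))
-H(-85, K(F(-1))) = -(-85)*((5 + 4*25) - 85) = -(-85)*((5 + 100) - 85) = -(-85)*(105 - 85) = -(-85)*20 = -1*(-1700) = 1700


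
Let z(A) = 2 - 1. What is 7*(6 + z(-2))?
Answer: 49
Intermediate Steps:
z(A) = 1
7*(6 + z(-2)) = 7*(6 + 1) = 7*7 = 49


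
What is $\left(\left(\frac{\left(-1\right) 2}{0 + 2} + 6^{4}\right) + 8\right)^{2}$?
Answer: $1697809$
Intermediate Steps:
$\left(\left(\frac{\left(-1\right) 2}{0 + 2} + 6^{4}\right) + 8\right)^{2} = \left(\left(\frac{1}{2} \left(-2\right) + 1296\right) + 8\right)^{2} = \left(\left(-1 + 1296\right) + 8\right)^{2} = \left(1295 + 8\right)^{2} = 1303^{2} = 1697809$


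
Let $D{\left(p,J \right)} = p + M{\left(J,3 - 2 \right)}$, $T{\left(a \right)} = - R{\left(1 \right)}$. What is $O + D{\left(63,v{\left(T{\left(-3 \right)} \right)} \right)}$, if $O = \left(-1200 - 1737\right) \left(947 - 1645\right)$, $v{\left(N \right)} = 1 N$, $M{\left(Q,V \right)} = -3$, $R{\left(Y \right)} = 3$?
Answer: $2050086$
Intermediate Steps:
$T{\left(a \right)} = -3$ ($T{\left(a \right)} = \left(-1\right) 3 = -3$)
$v{\left(N \right)} = N$
$O = 2050026$ ($O = \left(-2937\right) \left(-698\right) = 2050026$)
$D{\left(p,J \right)} = -3 + p$ ($D{\left(p,J \right)} = p - 3 = -3 + p$)
$O + D{\left(63,v{\left(T{\left(-3 \right)} \right)} \right)} = 2050026 + \left(-3 + 63\right) = 2050026 + 60 = 2050086$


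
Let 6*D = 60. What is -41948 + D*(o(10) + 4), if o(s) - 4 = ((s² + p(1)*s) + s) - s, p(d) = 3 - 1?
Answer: -40668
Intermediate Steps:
D = 10 (D = (⅙)*60 = 10)
p(d) = 2
o(s) = 4 + s² + 2*s (o(s) = 4 + (((s² + 2*s) + s) - s) = 4 + ((s² + 3*s) - s) = 4 + (s² + 2*s) = 4 + s² + 2*s)
-41948 + D*(o(10) + 4) = -41948 + 10*((4 + 10² + 2*10) + 4) = -41948 + 10*((4 + 100 + 20) + 4) = -41948 + 10*(124 + 4) = -41948 + 10*128 = -41948 + 1280 = -40668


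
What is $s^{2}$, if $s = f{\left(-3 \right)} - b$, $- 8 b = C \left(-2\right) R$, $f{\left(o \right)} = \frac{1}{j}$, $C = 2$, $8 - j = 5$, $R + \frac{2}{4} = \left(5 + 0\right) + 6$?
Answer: $\frac{3481}{144} \approx 24.174$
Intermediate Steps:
$R = \frac{21}{2}$ ($R = - \frac{1}{2} + \left(\left(5 + 0\right) + 6\right) = - \frac{1}{2} + \left(5 + 6\right) = - \frac{1}{2} + 11 = \frac{21}{2} \approx 10.5$)
$j = 3$ ($j = 8 - 5 = 3$)
$f{\left(o \right)} = \frac{1}{3}$
$b = \frac{21}{4}$ ($b = - \frac{2 \left(-2\right) \frac{21}{2}}{8} = - \frac{\left(-4\right) \frac{21}{2}}{8} = \left(- \frac{1}{8}\right) \left(-42\right) = \frac{21}{4} \approx 5.25$)
$s = - \frac{59}{12}$ ($s = \frac{1}{3} - \frac{21}{4} = - \frac{59}{12} \approx -4.9167$)
$s^{2} = \left(- \frac{59}{12}\right)^{2} = \frac{3481}{144}$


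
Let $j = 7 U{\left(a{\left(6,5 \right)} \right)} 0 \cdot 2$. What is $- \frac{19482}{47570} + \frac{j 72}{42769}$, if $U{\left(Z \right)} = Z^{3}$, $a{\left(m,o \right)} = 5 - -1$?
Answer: $- \frac{9741}{23785} \approx -0.40954$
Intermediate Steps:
$a{\left(m,o \right)} = 6$ ($a{\left(m,o \right)} = 5 + 1 = 6$)
$j = 0$ ($j = 7 \cdot 6^{3} \cdot 0 \cdot 2 = 7 \cdot 216 \cdot 0 = 1512 \cdot 0 = 0$)
$- \frac{19482}{47570} + \frac{j 72}{42769} = - \frac{19482}{47570} + \frac{0 \cdot 72}{42769} = \left(-19482\right) \frac{1}{47570} + 0 \cdot \frac{1}{42769} = - \frac{9741}{23785} + 0 = - \frac{9741}{23785}$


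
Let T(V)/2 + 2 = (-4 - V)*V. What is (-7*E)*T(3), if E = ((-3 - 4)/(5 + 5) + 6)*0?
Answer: 0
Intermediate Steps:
E = 0 (E = (-7/10 + 6)*0 = (53/10)*0 = 0)
T(V) = -4 + 2*V*(-4 - V) (T(V) = -4 + 2*((-4 - V)*V) = -4 + 2*(V*(-4 - V)) = -4 + 2*V*(-4 - V))
(-7*E)*T(3) = (-7*0)*(-4 - 8*3 - 2*3²) = 0*(-4 - 24 - 2*9) = 0*(-4 - 24 - 18) = 0*(-46) = 0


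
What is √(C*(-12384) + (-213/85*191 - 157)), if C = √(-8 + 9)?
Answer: 46*I*√44455/85 ≈ 114.1*I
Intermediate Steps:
C = 1 (C = √1 = 1)
√(C*(-12384) + (-213/85*191 - 157)) = √(1*(-12384) + (-213/85*191 - 157)) = √(-12384 + (-213*1/85*191 - 157)) = √(-12384 + (-213/85*191 - 157)) = √(-12384 + (-40683/85 - 157)) = √(-12384 - 54028/85) = √(-1106668/85) = 46*I*√44455/85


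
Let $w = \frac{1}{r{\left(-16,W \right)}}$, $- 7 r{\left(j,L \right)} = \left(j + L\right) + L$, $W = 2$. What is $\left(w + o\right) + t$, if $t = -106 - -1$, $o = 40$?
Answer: $- \frac{773}{12} \approx -64.417$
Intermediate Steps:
$t = -105$ ($t = -106 + 1 = -105$)
$r{\left(j,L \right)} = - \frac{2 L}{7} - \frac{j}{7}$ ($r{\left(j,L \right)} = - \frac{\left(j + L\right) + L}{7} = - \frac{\left(L + j\right) + L}{7} = - \frac{j + 2 L}{7} = - \frac{2 L}{7} - \frac{j}{7}$)
$w = \frac{7}{12}$ ($w = \frac{1}{\left(- \frac{2}{7}\right) 2 - - \frac{16}{7}} = \frac{1}{- \frac{4}{7} + \frac{16}{7}} = \frac{1}{\frac{12}{7}} = \frac{7}{12} \approx 0.58333$)
$\left(w + o\right) + t = \left(\frac{7}{12} + 40\right) - 105 = \frac{487}{12} - 105 = - \frac{773}{12}$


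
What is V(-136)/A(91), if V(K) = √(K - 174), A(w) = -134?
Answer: -I*√310/134 ≈ -0.13139*I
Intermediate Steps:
V(K) = √(-174 + K)
V(-136)/A(91) = √(-174 - 136)/(-134) = √(-310)*(-1/134) = (I*√310)*(-1/134) = -I*√310/134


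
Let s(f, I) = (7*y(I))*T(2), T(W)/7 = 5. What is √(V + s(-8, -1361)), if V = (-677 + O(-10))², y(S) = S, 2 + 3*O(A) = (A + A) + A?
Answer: 2*√313741/3 ≈ 373.42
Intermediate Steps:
O(A) = -⅔ + A (O(A) = -⅔ + ((A + A) + A)/3 = -⅔ + (2*A + A)/3 = -⅔ + (3*A)/3 = -⅔ + A)
T(W) = 35 (T(W) = 7*5 = 35)
s(f, I) = 245*I (s(f, I) = (7*I)*35 = 245*I)
V = 4255969/9 (V = (-677 + (-⅔ - 10))² = (-677 - 32/3)² = (-2063/3)² = 4255969/9 ≈ 4.7289e+5)
√(V + s(-8, -1361)) = √(4255969/9 + 245*(-1361)) = √(4255969/9 - 333445) = √(1254964/9) = 2*√313741/3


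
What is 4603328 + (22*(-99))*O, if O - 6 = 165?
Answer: 4230890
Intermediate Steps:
O = 171 (O = 6 + 165 = 171)
4603328 + (22*(-99))*O = 4603328 + (22*(-99))*171 = 4603328 - 2178*171 = 4603328 - 372438 = 4230890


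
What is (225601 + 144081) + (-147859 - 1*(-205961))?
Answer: 427784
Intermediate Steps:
(225601 + 144081) + (-147859 - 1*(-205961)) = 369682 + (-147859 + 205961) = 369682 + 58102 = 427784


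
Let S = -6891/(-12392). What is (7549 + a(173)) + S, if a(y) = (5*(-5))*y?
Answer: 39958699/12392 ≈ 3224.6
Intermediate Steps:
a(y) = -25*y
S = 6891/12392 (S = -6891*(-1/12392) = 6891/12392 ≈ 0.55608)
(7549 + a(173)) + S = (7549 - 25*173) + 6891/12392 = (7549 - 4325) + 6891/12392 = 3224 + 6891/12392 = 39958699/12392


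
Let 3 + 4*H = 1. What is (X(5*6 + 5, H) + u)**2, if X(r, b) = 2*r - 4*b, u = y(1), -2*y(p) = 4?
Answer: 4900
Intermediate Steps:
H = -1/2 (H = -3/4 + (1/4)*1 = -3/4 + 1/4 = -1/2 ≈ -0.50000)
y(p) = -2 (y(p) = -1/2*4 = -2)
u = -2
X(r, b) = -4*b + 2*r
(X(5*6 + 5, H) + u)**2 = ((-4*(-1/2) + 2*(5*6 + 5)) - 2)**2 = ((2 + 2*(30 + 5)) - 2)**2 = ((2 + 2*35) - 2)**2 = ((2 + 70) - 2)**2 = (72 - 2)**2 = 70**2 = 4900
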